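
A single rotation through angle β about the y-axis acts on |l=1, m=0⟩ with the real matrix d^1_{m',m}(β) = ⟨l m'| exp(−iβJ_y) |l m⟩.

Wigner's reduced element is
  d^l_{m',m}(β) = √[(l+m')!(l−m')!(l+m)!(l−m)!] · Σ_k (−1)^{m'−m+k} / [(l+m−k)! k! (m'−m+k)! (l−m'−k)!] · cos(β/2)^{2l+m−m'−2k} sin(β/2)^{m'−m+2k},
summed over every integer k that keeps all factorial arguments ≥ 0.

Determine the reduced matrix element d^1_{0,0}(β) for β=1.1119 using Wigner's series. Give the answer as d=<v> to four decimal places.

d=0.4430

d^1_{0,0}(β=1.1119) via Wigner's sum:
c=cos(1.1119/2)=0.849399, s=sin(1.1119/2)=0.527750; N=√[1·1·1·1]=1.000000
k: max(0,(0)−(0))=0 … min(1+(0),1−(0))=1
  k=0: (−1)^0·1.0000/(1)·0.8494^2·0.5278^0 = +0.721479
  k=1: (−1)^1·1.0000/(1)·0.8494^0·0.5278^2 = -0.278521
d^1_{0,0}(1.1119) = +0.721479 -0.278521 = +0.442959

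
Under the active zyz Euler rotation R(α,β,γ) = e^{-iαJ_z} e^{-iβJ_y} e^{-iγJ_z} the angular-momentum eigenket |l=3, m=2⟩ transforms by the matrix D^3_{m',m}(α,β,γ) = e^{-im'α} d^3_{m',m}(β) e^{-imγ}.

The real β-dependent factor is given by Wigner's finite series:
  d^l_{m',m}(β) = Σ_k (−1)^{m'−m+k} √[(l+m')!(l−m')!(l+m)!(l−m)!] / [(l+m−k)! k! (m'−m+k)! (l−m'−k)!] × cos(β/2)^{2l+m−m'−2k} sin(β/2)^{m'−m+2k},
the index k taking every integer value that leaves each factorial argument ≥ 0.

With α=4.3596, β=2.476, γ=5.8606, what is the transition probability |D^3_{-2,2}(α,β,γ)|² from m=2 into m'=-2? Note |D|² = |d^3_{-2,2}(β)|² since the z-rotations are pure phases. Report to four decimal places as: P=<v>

P=0.0824

D^3_{-2,2}(4.3596,2.476,5.8606) = e^{-i·-2·4.3596}·d^3_{-2,2}(2.476)·e^{-i·2·5.8606}. Compute d first:
Half-angle: c=0.326687, s=0.945133. N=√(1·120·120·1)=120.000000
k: max(0,(2)−(-2))=4 … min(3+(2),3−(-2))=5
  k=4: (−1)^0·120.0000/(24)·0.3267^2·0.9451^4 = +0.425799
  k=5: (−1)^1·120.0000/(120)·0.3267^0·0.9451^6 = -0.712781
d^3_{-2,2}(2.476) = +0.425799 -0.712781 = -0.286982
|D^3_{-2,2}|² = |d^3_{-2,2}(β)|² = (-0.286982)² = 0.082359 (the z-rotation phases have unit modulus)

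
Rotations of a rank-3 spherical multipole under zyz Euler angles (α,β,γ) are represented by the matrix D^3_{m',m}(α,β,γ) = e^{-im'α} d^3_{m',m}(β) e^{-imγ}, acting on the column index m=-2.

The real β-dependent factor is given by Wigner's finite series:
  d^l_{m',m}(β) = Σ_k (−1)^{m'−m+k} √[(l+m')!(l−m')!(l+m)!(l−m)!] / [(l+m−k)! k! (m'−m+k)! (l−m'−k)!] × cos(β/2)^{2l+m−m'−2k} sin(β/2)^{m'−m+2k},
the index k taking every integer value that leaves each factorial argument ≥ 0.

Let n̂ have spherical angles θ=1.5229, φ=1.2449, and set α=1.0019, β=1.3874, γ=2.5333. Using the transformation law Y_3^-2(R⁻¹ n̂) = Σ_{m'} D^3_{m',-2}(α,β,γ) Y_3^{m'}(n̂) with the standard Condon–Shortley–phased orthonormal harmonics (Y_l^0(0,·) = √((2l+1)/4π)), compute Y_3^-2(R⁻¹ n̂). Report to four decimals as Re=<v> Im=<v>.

Re=-0.0715 Im=0.0165

Need the full column D^3_{m',-2} for m'=−3..3 at α=1.0019, β=1.3874, γ=2.5333.
cos(β/2)=0.768886, sin(β/2)=0.639386
d^3_{-3,-2}: single k=1 term ⇒ +0.420870;  D = -0.091155+0.410879i
d^3_{-2,-2}: k∈[0..1] ⇒ +0.206619 -0.714404 = -0.507785;  D = -0.358405-0.359710i
d^3_{-1,-2}: k∈[0..1] ⇒ -0.543340 +0.751459 = +0.208119;  D = +0.203341-0.044338i
d^3_{0,-2}: k∈[0..1] ⇒ +0.782590 -0.541175 = +0.241415;  D = +0.083735-0.226428i
d^3_{1,-2}: k∈[0..1] ⇒ -0.751459 +0.259824 = -0.491635;  D = +0.296626+0.392070i
d^3_{2,-2}: k∈[0..1] ⇒ +0.494023 -0.068325 = +0.425698;  D = -0.424377+0.033507i
d^3_{3,-2}: single k=0 term ⇒ -0.201259;  D = +0.094736-0.177567i
Y_3^{m'}(θ=1.5229,φ=1.2449) and Σ D·Y over m':
  (-0.0912+0.4109i)·(-0.3448+0.2324i)  (-0.3584-0.3597i)·(-0.0388-0.0296i)  (+0.2033-0.0443i)·(-0.1022+0.3023i)  (+0.0837-0.2264i)·(-0.0534+0.0000i)  (+0.2966+0.3921i)·(+0.1022+0.3023i)  (-0.4244+0.0335i)·(-0.0388+0.0296i)  (+0.0947-0.1776i)·(+0.3448+0.2324i)
Y_3^-2(R⁻¹ n̂) = -0.071460+0.016479i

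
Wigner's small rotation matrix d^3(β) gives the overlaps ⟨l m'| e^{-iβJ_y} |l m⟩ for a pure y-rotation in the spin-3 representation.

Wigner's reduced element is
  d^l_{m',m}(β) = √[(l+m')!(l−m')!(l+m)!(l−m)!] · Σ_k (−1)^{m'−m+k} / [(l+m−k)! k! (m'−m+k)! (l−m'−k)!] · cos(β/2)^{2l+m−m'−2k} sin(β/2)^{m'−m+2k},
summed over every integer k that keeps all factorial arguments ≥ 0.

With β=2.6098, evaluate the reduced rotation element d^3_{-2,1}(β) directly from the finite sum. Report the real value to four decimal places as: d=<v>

d^3_{-2,1}(β=2.6098) via Wigner's sum:
Half-angle: c=0.262774, s=0.964857. N=√(1·120·24·2)=75.894664
k: max(0,(1)−(-2))=3 … min(3+(1),3−(-2))=4
  k=3: (−1)^0·75.8947/(12)·0.2628^3·0.9649^3 = +0.103078
  k=4: (−1)^1·75.8947/(24)·0.2628^1·0.9649^5 = -0.694862
d^3_{-2,1}(2.6098) = +0.103078 -0.694862 = -0.591783

d=-0.5918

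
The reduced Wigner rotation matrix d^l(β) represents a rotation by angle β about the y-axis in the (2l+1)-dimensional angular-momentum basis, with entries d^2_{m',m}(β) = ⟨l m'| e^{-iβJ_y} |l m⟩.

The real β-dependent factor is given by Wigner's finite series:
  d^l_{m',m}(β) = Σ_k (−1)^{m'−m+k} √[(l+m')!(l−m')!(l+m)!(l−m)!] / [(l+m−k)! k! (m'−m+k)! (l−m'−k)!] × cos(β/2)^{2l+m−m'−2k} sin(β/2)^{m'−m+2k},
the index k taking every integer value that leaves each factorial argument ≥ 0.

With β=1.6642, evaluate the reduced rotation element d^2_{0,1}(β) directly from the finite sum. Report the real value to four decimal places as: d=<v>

d^2_{0,1}(β=1.6642) via Wigner's sum:
With c≡cos(β/2)=0.673325 and s≡sin(β/2)=0.739347, N=[2·2·6·1]^{1/2}=4.898979
Admissible k: 1..2 (factorial args all ≥0)
  k=1: (−1)^0·4.8990/(2)·0.6733^3·0.7393^1 = +0.552837
  k=2: (−1)^1·4.8990/(2)·0.6733^1·0.7393^3 = -0.666569
d^2_{0,1}(1.6642) = +0.552837 -0.666569 = -0.113731

d=-0.1137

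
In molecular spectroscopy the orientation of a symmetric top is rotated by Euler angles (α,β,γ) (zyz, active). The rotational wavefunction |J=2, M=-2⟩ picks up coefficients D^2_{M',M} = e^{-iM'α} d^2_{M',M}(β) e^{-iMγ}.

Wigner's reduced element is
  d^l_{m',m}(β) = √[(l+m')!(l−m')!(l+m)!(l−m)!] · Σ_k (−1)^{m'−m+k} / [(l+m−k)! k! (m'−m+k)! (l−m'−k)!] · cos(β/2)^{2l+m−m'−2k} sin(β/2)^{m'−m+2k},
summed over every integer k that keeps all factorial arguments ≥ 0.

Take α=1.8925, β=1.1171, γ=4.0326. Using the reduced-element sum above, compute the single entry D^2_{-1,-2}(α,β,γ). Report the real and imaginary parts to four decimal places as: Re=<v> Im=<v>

D^2_{-1,-2}(1.8925,1.1171,4.0326) = e^{-i·-1·1.8925}·d^2_{-1,-2}(1.1171)·e^{-i·-2·4.0326}. Compute d first:
With c≡cos(β/2)=0.848024 and s≡sin(β/2)=0.529957, N=[1·6·1·24]^{1/2}=12.000000
k: max(0,(-2)−(-1))=0 … min(2+(-2),2−(-1))=0
  k=0: (−1)^1·12.0000/(6)·0.8480^3·0.5300^1 = -0.646392
d^2_{-1,-2}(1.1171) = -0.646392
Phases: e^{-i·(-1)·1.8925}=-0.316183+0.948698i, e^{-i·(-2)·4.0326}=-0.209651+0.977776i ⇒ D=+0.556754+0.328401i

Re=0.5568 Im=0.3284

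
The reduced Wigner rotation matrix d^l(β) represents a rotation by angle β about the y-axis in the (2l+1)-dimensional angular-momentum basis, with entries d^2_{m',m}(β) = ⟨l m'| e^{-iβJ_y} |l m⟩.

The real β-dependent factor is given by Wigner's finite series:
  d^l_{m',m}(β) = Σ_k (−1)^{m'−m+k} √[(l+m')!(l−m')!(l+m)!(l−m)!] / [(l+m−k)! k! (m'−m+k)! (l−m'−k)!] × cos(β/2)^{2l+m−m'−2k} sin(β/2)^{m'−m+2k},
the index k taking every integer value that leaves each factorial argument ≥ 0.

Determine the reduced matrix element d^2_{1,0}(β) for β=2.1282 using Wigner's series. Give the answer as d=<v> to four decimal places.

d^2_{1,0}(β=2.1282) via Wigner's sum:
Half-angle: c=0.485291, s=0.874353. N=√(6·1·2·2)=4.898979
k: max(0,(0)−(1))=0 … min(2+(0),2−(1))=1
  k=0: (−1)^1·4.8990/(2)·0.4853^3·0.8744^1 = -0.244777
  k=1: (−1)^2·4.8990/(2)·0.4853^1·0.8744^3 = +0.794580
d^2_{1,0}(2.1282) = -0.244777 +0.794580 = +0.549804

d=0.5498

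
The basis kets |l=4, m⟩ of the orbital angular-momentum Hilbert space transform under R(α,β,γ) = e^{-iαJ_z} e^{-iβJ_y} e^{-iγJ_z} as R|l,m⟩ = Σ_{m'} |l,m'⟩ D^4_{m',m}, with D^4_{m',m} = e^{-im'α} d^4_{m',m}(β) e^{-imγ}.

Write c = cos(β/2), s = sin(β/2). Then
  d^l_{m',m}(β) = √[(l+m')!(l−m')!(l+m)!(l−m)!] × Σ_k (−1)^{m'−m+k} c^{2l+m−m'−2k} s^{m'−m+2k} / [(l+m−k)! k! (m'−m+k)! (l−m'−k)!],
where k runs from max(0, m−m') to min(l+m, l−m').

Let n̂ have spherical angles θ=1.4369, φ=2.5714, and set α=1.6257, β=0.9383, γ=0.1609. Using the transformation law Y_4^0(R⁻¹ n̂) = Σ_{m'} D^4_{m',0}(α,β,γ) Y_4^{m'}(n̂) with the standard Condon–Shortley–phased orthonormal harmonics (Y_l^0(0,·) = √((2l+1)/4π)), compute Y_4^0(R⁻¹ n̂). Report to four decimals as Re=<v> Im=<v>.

Re=-0.3004 Im=0.0000

Need the full column D^4_{m',0} for m'=−4..4 at α=1.6257, β=0.9383, γ=0.1609.
cos(β/2)=0.891953, sin(β/2)=0.452128
d^4_{-4,0}: single k=4 term ⇒ +0.221291;  D = +0.215976+0.048209i
d^4_{-3,0}: k∈[3..4] ⇒ +0.617389 -0.158635 = +0.458754;  D = +0.075221-0.452545i
d^4_{-2,0}: k∈[2..4] ⇒ +0.976554 -0.669121 +0.064473 = +0.371906;  D = -0.369666-0.040756i
d^4_{-1,0}: k∈[1..4] ⇒ +0.908176 -1.400106 +0.359750 -0.015406 = -0.147586;  D = +0.008099-0.147364i
d^4_{0,0}: k∈[0..4] ⇒ +0.400623 -1.647005 +0.952175 -0.108736 +0.001746 = -0.401197;  D = -0.401197+0.000000i
d^4_{1,0}: k∈[0..3] ⇒ -0.908176 +1.400106 -0.359750 +0.015406 = +0.147586;  D = -0.008099-0.147364i
d^4_{2,0}: k∈[0..2] ⇒ +0.976554 -0.669121 +0.064473 = +0.371906;  D = -0.369666+0.040756i
d^4_{3,0}: k∈[0..1] ⇒ -0.617389 +0.158635 = -0.458754;  D = -0.075221-0.452545i
d^4_{4,0}: single k=0 term ⇒ +0.221291;  D = +0.215976-0.048209i
Y_4^{m'}(θ=1.4369,φ=2.5714) and Σ D·Y over m':
  (+0.2160+0.0482i)·(-0.2783+0.3238i)  (+0.0752-0.4525i)·(+0.0227-0.1611i)  (-0.3697-0.0408i)·(-0.1200-0.2613i)  (+0.0081-0.1474i)·(+0.1515+0.0971i)  (-0.4012+0.0000i)·(+0.2620+0.0000i)  (-0.0081-0.1474i)·(-0.1515+0.0971i)  (-0.3697+0.0408i)·(-0.1200+0.2613i)  (-0.0752-0.4525i)·(-0.0227-0.1611i)  (+0.2160-0.0482i)·(-0.2783-0.3238i)
Y_4^0(R⁻¹ n̂) = -0.300386-0.000000i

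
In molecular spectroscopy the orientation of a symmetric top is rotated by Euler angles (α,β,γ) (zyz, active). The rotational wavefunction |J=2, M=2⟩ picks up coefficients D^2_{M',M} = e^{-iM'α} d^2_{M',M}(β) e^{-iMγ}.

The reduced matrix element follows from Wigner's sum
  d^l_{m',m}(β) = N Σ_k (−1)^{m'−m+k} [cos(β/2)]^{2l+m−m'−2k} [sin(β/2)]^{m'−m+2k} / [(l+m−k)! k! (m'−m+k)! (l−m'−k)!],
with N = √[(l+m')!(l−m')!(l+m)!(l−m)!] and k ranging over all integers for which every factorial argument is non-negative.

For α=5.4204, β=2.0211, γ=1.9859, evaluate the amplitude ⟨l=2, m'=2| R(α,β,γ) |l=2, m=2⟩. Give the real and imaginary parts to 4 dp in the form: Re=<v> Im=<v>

Re=-0.0499 Im=-0.0622

First d^2_{2,2}(β=2.0211), then the phase factors e^{-i(2)α} and e^{-i(2)γ}:
With c≡cos(β/2)=0.531395 and s≡sin(β/2)=0.847124, N=[24·1·24·1]^{1/2}=24.000000
k: max(0,(2)−(2))=0 … min(2+(2),2−(2))=0
  k=0: (−1)^0·24.0000/(24)·0.5314^4·0.8471^0 = +0.079739
d^2_{2,2}(2.0211) = +0.079739
Phases: e^{-i·(2)·5.4204}=-0.154157+0.988046i, e^{-i·(2)·1.9859}=-0.674723+0.738071i ⇒ D=-0.049855-0.062231i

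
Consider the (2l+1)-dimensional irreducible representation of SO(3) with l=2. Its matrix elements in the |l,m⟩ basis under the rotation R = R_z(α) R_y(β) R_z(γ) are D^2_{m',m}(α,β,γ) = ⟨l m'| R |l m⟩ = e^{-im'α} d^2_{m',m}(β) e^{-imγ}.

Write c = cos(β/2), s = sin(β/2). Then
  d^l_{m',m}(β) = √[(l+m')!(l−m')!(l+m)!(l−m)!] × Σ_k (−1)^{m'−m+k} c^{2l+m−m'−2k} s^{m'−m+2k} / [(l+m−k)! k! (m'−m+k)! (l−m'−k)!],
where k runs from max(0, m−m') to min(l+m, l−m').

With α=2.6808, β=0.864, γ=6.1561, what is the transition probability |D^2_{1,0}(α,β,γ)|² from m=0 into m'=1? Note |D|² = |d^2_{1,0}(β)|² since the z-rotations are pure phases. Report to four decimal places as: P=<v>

P=0.3658

D^2_{1,0}(2.6808,0.864,6.1561) = e^{-i·1·2.6808}·d^2_{1,0}(0.864)·e^{-i·0·6.1561}. Compute d first:
c=cos(0.864/2)=0.908130, s=sin(0.864/2)=0.418688; N=√[6·1·2·2]=4.898979
k: max(0,(0)−(1))=0 … min(2+(0),2−(1))=1
  k=0: (−1)^1·4.8990/(2)·0.9081^3·0.4187^1 = -0.768087
  k=1: (−1)^2·4.8990/(2)·0.9081^1·0.4187^3 = +0.163266
d^2_{1,0}(0.864) = -0.768087 +0.163266 = -0.604821
|D^2_{1,0}|² = |d^2_{1,0}(β)|² = (-0.604821)² = 0.365809 (the z-rotation phases have unit modulus)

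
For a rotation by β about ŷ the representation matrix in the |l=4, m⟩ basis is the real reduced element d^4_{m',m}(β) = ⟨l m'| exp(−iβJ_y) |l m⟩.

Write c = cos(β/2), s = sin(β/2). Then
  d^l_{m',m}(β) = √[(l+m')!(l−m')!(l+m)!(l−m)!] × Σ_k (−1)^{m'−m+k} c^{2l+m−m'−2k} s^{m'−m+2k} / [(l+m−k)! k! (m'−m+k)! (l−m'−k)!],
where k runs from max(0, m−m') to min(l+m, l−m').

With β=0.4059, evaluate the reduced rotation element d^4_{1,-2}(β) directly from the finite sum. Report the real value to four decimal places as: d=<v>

d=-0.0978

d^4_{1,-2}(β=0.4059) via Wigner's sum:
Half-angle: c=0.979476, s=0.201560. N=√(120·6·2·720)=1018.233765
k∈{0,1,2} keeps every argument non-negative
  k=0: (−1)^3·1018.2338/(72)·0.9795^5·0.2016^3 = -0.104399
  k=1: (−1)^4·1018.2338/(48)·0.9795^3·0.2016^5 = +0.006631
  k=2: (−1)^5·1018.2338/(240)·0.9795^1·0.2016^7 = -0.000056
d^4_{1,-2}(0.4059) = -0.104399 +0.006631 -0.000056 = -0.097824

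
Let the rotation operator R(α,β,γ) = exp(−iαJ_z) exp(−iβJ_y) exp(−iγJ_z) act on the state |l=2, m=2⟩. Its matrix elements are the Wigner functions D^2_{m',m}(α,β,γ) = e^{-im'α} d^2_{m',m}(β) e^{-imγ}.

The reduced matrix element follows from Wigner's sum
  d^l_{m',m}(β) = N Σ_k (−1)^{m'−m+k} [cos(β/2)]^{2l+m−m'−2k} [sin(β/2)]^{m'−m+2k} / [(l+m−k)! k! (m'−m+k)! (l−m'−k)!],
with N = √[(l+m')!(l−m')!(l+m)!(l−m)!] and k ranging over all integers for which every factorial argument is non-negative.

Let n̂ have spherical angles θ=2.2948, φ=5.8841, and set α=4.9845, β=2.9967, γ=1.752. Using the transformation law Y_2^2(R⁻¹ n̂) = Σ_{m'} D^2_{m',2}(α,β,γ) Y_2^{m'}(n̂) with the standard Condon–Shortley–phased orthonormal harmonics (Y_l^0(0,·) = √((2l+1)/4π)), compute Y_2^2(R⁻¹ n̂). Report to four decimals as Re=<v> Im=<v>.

Need the full column D^2_{m',2} for m'=−2..2 at α=4.9845, β=2.9967, γ=1.752.
cos(β/2)=0.072383, sin(β/2)=0.997377
d^2_{-2,2}: single k=4 term ⇒ +0.989549;  D = +0.973238+0.178925i
d^2_{-1,2}: single k=3 term ⇒ +0.143630;  D = +0.012952+0.143045i
d^2_{0,2}: single k=2 term ⇒ +0.012766;  D = -0.011937+0.004526i
d^2_{1,2}: single k=1 term ⇒ +0.000756;  D = -0.000448-0.000609i
d^2_{2,2}: single k=0 term ⇒ +0.000027;  D = +0.000017-0.000022i
Y_2^{m'}(θ=2.2948,φ=5.8841) and Σ D·Y over m':
  (+0.9732+0.1789i)·(+0.1513+0.1552i)  (+0.0130+0.1430i)·(-0.3532-0.1490i)  (-0.0119+0.0045i)·(+0.0998+0.0000i)  (-0.0004-0.0006i)·(+0.3532-0.1490i)  (+0.0000-0.0000i)·(+0.1513-0.1552i)
Y_2^2(R⁻¹ n̂) = +0.134792+0.126001i

Re=0.1348 Im=0.1260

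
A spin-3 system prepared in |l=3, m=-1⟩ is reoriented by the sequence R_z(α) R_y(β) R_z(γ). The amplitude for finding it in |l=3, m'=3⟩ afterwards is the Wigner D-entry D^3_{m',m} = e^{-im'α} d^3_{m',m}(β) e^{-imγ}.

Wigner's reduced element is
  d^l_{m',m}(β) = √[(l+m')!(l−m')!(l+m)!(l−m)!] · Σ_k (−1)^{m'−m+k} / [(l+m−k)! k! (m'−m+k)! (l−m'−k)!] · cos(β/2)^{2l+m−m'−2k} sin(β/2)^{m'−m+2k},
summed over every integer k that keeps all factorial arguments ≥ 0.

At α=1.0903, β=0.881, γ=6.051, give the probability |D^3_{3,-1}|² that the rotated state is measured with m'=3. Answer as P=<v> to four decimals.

First d^3_{3,-1}(β=0.881), then the phase factors e^{-i(3)α} and e^{-i(-1)γ}:
Half-angle: c=0.904539, s=0.426392. N=√(720·1·2·24)=185.903201
k: max(0,(-1)−(3))=0 … min(3+(-1),3−(3))=0
  k=0: (−1)^4·185.9032/(48)·0.9045^2·0.4264^4 = +0.104745
d^3_{3,-1}(0.881) = +0.104745
|D^3_{3,-1}|² = |d^3_{3,-1}(β)|² = (+0.104745)² = 0.010972 (the z-rotation phases have unit modulus)

P=0.0110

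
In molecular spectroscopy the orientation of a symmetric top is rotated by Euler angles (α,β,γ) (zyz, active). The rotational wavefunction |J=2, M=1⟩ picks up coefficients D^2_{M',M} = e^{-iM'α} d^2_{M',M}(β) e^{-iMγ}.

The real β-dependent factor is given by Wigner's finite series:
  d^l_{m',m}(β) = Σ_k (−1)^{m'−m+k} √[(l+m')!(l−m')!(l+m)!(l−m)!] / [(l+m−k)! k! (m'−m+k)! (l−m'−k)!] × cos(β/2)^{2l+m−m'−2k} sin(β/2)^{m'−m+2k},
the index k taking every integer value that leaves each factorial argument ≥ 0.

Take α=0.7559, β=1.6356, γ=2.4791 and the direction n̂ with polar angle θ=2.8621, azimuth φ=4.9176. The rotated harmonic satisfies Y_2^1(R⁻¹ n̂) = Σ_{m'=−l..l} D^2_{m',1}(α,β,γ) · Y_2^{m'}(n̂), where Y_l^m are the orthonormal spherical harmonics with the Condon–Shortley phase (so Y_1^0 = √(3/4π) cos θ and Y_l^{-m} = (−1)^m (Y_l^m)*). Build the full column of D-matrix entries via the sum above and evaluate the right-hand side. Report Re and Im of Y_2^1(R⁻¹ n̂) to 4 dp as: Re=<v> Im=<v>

Re=-0.0574 Im=-0.0259

Need the full column D^2_{m',1} for m'=−2..2 at α=0.7559, β=1.6356, γ=2.4791.
cos(β/2)=0.683828, sin(β/2)=0.729643
d^2_{-2,1}: single k=3 term ⇒ +0.531262;  D = +0.301504-0.437418i
d^2_{-1,1}: k∈[2..3] ⇒ +0.746855 -0.283428 = +0.463427;  D = -0.070355-0.458056i
d^2_{0,1}: k∈[1..2] ⇒ +0.571514 -0.650660 = -0.079146;  D = +0.062404+0.048681i
d^2_{1,1}: k∈[0..1] ⇒ +0.218669 -0.746855 = -0.528186;  D = +0.525883-0.049265i
d^2_{2,1}: single k=0 term ⇒ -0.466639;  D = +0.308217-0.350364i
Y_2^{m'}(θ=2.8621,φ=4.9176) and Σ D·Y over m':
  (+0.3015-0.4374i)·(-0.0270+0.0117i)  (-0.0704-0.4581i)·(-0.0417-0.2006i)  (+0.0624+0.0487i)·(+0.5588+0.0000i)  (+0.5259-0.0493i)·(+0.0417-0.2006i)  (+0.3082-0.3504i)·(-0.0270-0.0117i)
Y_2^1(R⁻¹ n̂) = -0.057400-0.025935i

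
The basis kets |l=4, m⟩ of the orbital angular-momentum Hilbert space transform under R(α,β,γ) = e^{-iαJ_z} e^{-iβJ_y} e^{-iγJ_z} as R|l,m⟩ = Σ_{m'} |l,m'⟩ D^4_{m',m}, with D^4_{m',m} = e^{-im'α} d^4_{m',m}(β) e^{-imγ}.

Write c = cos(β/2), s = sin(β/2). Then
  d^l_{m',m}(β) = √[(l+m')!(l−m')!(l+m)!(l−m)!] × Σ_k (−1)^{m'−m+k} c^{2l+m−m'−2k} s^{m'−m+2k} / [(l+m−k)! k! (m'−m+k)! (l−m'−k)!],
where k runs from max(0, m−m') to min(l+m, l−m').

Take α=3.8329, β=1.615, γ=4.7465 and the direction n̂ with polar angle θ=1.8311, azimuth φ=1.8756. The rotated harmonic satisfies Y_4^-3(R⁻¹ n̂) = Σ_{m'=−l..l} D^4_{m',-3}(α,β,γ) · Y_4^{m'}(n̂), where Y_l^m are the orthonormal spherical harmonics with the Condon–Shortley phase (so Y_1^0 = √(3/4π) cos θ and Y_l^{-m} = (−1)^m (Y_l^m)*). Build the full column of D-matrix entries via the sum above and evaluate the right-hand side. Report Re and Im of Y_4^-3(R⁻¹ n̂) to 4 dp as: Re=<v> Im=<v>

Re=-0.2554 Im=0.2560

Need the full column D^4_{m',-3} for m'=−4..4 at α=3.8329, β=1.615, γ=4.7465.
cos(β/2)=0.691307, sin(β/2)=0.722561
d^4_{-4,-3}: single k=1 term ⇒ +0.154211;  D = -0.041732-0.148457i
d^4_{-3,-3}: k∈[0..1] ⇒ +0.052164 -0.398908 = -0.346745;  D = -0.285108-0.197346i
d^4_{-2,-3}: k∈[0..1] ⇒ -0.204002 +0.668596 = +0.464594;  D = -0.462883+0.039836i
d^4_{-1,-3}: k∈[0..1] ⇒ +0.452319 -0.823571 = -0.371252;  D = -0.264670+0.260342i
d^4_{0,-3}: k∈[0..1] ⇒ -0.704762 +0.769928 = +0.065165;  D = -0.006657+0.064825i
d^4_{1,-3}: k∈[0..1] ⇒ +0.823571 -0.539834 = +0.283738;  D = -0.157619-0.235931i
d^4_{2,-3}: k∈[0..1] ⇒ -0.730418 +0.265985 = -0.464432;  D = -0.444971-0.133035i
d^4_{3,-3}: k∈[0..1] ⇒ +0.476088 -0.074301 = +0.401787;  D = -0.369946+0.156757i
d^4_{4,-3}: single k=0 term ⇒ -0.201066;  D = -0.092615+0.178465i
Y_4^{m'}(θ=1.8311,φ=1.8756) and Σ D·Y over m':
  (-0.0417-0.1485i)·(+0.1329-0.3622i)  (-0.2851-0.1973i)·(-0.2303-0.1774i)  (-0.4629+0.0398i)·(+0.1373-0.0959i)  (-0.2647+0.2603i)·(-0.0896-0.2847i)  (-0.0067+0.0648i)·(+0.1234+0.0000i)  (-0.1576-0.2359i)·(+0.0896-0.2847i)  (-0.4450-0.1330i)·(+0.1373+0.0959i)  (-0.3699+0.1568i)·(+0.2303-0.1774i)  (-0.0926+0.1785i)·(+0.1329+0.3622i)
Y_4^-3(R⁻¹ n̂) = -0.255410+0.255974i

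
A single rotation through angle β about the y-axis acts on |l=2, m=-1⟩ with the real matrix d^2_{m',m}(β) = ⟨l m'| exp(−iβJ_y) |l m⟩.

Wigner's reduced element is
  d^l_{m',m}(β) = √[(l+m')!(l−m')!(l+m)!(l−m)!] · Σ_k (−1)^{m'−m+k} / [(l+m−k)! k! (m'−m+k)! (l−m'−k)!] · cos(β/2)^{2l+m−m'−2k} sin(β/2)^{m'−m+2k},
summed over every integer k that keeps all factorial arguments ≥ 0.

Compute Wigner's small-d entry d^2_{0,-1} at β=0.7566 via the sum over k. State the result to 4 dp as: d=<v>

d^2_{0,-1}(β=0.7566) via Wigner's sum:
c=cos(0.7566/2)=0.929294, s=sin(0.7566/2)=0.369341; N=√[2·2·1·6]=4.898979
Admissible k: 0..1 (factorial args all ≥0)
  k=0: (−1)^1·4.8990/(2)·0.9293^3·0.3693^1 = -0.726043
  k=1: (−1)^2·4.8990/(2)·0.9293^1·0.3693^3 = +0.114686
d^2_{0,-1}(0.7566) = -0.726043 +0.114686 = -0.611357

d=-0.6114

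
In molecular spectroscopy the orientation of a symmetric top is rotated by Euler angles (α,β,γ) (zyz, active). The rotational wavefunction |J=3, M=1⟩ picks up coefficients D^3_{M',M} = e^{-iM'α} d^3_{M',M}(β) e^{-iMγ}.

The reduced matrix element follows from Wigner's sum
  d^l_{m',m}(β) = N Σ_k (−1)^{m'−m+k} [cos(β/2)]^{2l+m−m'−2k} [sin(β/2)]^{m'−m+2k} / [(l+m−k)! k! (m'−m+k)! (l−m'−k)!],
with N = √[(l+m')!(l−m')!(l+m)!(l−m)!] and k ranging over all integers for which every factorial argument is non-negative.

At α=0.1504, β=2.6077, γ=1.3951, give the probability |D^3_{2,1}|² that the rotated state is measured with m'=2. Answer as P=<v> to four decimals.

P=0.0101

Split into d^3_{2,1}(β=2.6077) × two z-phases.
With c≡cos(β/2)=0.263787 and s≡sin(β/2)=0.964581, N=[120·1·24·2]^{1/2}=75.894664
The bounds max(0,m−m')=0 and min(l+m,l−m')=1 give 2 terms
  k=0: (−1)^1·75.8947/(24)·0.2638^5·0.9646^1 = -0.003896
  k=1: (−1)^2·75.8947/(12)·0.2638^3·0.9646^3 = +0.104185
d^3_{2,1}(2.6077) = -0.003896 +0.104185 = +0.100290
|D^3_{2,1}|² = |d^3_{2,1}(β)|² = (+0.100290)² = 0.010058 (the z-rotation phases have unit modulus)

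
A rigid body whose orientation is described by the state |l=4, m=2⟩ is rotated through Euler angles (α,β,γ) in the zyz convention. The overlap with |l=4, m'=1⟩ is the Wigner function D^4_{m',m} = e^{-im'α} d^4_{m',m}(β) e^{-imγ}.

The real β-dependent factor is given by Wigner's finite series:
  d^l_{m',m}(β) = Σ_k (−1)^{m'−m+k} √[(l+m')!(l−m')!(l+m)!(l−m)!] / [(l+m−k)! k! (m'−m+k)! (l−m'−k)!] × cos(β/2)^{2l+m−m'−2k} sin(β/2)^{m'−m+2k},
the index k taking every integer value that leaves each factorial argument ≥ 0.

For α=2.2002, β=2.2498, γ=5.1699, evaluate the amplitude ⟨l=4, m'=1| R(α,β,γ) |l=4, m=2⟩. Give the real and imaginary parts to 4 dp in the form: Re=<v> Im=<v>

D^4_{1,2}(2.2002,2.2498,5.1699) = e^{-i·1·2.2002}·d^4_{1,2}(2.2498)·e^{-i·2·5.1699}. Compute d first:
With c≡cos(β/2)=0.431267 and s≡sin(β/2)=0.902224, N=[120·6·720·2]^{1/2}=1018.233765
k: max(0,(2)−(1))=1 … min(4+(2),4−(1))=3
  k=1: (−1)^0·1018.2338/(240)·0.4313^7·0.9022^1 = +0.010621
  k=2: (−1)^1·1018.2338/(48)·0.4313^5·0.9022^3 = -0.232423
  k=3: (−1)^2·1018.2338/(72)·0.4313^3·0.9022^5 = +0.678150
d^4_{1,2}(2.2498) = +0.010621 -0.232423 +0.678150 = +0.456348
Phases: e^{-i·(1)·2.2002}=-0.588663-0.808379i, e^{-i·(2)·5.1699}=-0.609773+0.792576i ⇒ D=+0.456189+0.012033i

Re=0.4562 Im=0.0120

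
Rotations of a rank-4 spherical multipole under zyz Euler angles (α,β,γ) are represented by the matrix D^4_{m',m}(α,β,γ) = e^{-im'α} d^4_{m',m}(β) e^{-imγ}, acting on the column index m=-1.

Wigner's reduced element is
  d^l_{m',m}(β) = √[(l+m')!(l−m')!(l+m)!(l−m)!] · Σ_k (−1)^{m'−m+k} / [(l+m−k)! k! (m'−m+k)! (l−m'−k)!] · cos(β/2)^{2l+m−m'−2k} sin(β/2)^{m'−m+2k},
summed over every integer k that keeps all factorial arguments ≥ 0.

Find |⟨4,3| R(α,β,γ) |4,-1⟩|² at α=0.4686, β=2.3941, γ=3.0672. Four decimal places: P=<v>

P=0.2624

D^4_{3,-1}(0.4686,2.3941,3.0672) = e^{-i·3·0.4686}·d^4_{3,-1}(2.3941)·e^{-i·-1·3.0672}. Compute d first:
With c≡cos(β/2)=0.365106 and s≡sin(β/2)=0.930966, N=[5040·1·6·120]^{1/2}=1904.940944
Admissible k: 0..1 (factorial args all ≥0)
  k=0: (−1)^4·1904.9409/(144)·0.3651^4·0.9310^4 = +0.176575
  k=1: (−1)^5·1904.9409/(240)·0.3651^2·0.9310^6 = -0.688828
d^4_{3,-1}(2.3941) = +0.176575 -0.688828 = -0.512253
|D^4_{3,-1}|² = |d^4_{3,-1}(β)|² = (-0.512253)² = 0.262403 (the z-rotation phases have unit modulus)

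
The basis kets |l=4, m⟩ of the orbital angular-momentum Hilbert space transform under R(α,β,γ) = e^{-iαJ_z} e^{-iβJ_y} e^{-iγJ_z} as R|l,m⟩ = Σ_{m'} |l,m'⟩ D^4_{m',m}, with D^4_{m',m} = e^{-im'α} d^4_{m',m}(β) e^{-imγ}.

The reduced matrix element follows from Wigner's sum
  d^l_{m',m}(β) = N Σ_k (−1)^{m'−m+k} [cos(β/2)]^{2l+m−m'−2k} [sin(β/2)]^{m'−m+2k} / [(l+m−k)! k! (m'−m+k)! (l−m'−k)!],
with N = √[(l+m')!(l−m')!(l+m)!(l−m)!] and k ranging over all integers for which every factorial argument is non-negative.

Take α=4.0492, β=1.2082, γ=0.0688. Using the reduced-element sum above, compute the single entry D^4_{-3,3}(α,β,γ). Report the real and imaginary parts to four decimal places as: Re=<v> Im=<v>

Re=0.1203 Im=-0.0869

Split into d^4_{-3,3}(β=1.2082) × two z-phases.
Half-angle: c=0.823014, s=0.568022. N=√(1·5040·5040·1)=5040.000000
The bounds max(0,m−m')=6 and min(l+m,l−m')=7 give 2 terms
  k=6: (−1)^0·5040.0000/(720)·0.8230^2·0.5680^6 = +0.159258
  k=7: (−1)^1·5040.0000/(5040)·0.8230^0·0.5680^8 = -0.010837
d^4_{-3,3}(1.2082) = +0.159258 -0.010837 = +0.148421
D = (+0.913590-0.406638i)·(+0.148421)·(+0.978775-0.204938i) = +0.120349-0.086861i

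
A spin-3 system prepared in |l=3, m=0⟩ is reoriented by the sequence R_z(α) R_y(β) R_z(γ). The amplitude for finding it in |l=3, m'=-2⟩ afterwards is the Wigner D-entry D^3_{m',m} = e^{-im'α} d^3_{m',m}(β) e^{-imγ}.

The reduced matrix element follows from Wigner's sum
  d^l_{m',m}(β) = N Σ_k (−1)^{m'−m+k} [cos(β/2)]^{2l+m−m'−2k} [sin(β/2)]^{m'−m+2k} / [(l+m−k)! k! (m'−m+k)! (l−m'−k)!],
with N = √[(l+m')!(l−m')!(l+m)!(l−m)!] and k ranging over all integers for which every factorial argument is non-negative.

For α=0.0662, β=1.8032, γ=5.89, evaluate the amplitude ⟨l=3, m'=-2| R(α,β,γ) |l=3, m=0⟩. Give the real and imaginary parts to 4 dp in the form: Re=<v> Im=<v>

Re=-0.2960 Im=-0.0394

Split into d^3_{-2,0}(β=1.8032) × two z-phases.
With c≡cos(β/2)=0.620356 and s≡sin(β/2)=0.784320, N=[1·120·6·6]^{1/2}=65.726707
Admissible k: 2..3 (factorial args all ≥0)
  k=2: (−1)^0·65.7267/(12)·0.6204^4·0.7843^2 = +0.499012
  k=3: (−1)^1·65.7267/(12)·0.6204^2·0.7843^4 = -0.797658
d^3_{-2,0}(1.8032) = +0.499012 -0.797658 = -0.298645
Attach z-rotation phases: D = e^{-i(-2)(0.0662)}·(-0.298645)·e^{-i(0)(5.89)} = -0.296032-0.039425i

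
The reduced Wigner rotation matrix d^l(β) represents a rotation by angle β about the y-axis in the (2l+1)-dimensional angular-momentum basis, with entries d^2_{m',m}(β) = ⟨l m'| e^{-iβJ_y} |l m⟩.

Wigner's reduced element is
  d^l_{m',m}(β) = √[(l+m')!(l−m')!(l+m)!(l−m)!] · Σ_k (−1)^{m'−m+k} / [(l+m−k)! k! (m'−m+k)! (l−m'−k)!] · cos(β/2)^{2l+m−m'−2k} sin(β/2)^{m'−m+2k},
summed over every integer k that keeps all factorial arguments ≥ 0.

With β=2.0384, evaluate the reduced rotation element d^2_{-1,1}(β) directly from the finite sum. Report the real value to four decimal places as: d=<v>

d=0.0715

d^2_{-1,1}(β=2.0384) via Wigner's sum:
c=cos(2.0384/2)=0.524047, s=sin(2.0384/2)=0.851689; N=√[1·6·6·1]=6.000000
Admissible k: 2..3 (factorial args all ≥0)
  k=2: (−1)^0·6.0000/(2)·0.5240^2·0.8517^2 = +0.597619
  k=3: (−1)^1·6.0000/(6)·0.5240^0·0.8517^4 = -0.526168
d^2_{-1,1}(2.0384) = +0.597619 -0.526168 = +0.071452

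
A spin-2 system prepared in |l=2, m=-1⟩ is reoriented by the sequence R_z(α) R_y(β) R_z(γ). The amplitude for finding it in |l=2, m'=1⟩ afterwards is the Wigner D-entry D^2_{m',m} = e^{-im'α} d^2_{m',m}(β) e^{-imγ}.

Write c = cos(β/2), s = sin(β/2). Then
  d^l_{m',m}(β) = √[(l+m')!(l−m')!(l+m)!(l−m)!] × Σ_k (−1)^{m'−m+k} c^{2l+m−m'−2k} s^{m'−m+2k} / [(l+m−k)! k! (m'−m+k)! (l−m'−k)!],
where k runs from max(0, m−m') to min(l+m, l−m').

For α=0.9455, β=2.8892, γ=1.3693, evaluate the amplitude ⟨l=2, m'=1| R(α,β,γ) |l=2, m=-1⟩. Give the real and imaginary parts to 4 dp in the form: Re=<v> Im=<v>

Re=-0.8402 Im=-0.3791

D^2_{1,-1}(0.9455,2.8892,1.3693) = e^{-i·1·0.9455}·d^2_{1,-1}(2.8892)·e^{-i·-1·1.3693}. Compute d first:
c=cos(2.8892/2)=0.125862, s=sin(2.8892/2)=0.992048; N=√[6·1·1·6]=6.000000
k: max(0,(-1)−(1))=0 … min(2+(-1),2−(1))=1
  k=0: (−1)^2·6.0000/(2)·0.1259^2·0.9920^2 = +0.046771
  k=1: (−1)^3·6.0000/(6)·0.1259^0·0.9920^4 = -0.968569
d^2_{1,-1}(2.8892) = +0.046771 -0.968569 = -0.921798
D = (+0.585338-0.810790i)·(-0.921798)·(+0.200136+0.979768i) = -0.840249-0.379068i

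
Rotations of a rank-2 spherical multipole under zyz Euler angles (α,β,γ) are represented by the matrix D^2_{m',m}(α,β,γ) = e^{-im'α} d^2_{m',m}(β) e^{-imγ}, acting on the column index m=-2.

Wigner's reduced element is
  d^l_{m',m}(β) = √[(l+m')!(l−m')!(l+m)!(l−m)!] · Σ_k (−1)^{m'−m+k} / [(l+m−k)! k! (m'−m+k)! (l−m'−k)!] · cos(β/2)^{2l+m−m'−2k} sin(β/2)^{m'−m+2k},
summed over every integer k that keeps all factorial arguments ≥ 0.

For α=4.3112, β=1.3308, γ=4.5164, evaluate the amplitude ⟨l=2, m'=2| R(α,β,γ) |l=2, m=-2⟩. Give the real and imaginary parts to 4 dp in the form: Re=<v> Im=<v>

D^2_{2,-2}(4.3112,1.3308,4.5164) = e^{-i·2·4.3112}·d^2_{2,-2}(1.3308)·e^{-i·-2·4.5164}. Compute d first:
With c≡cos(β/2)=0.786670 and s≡sin(β/2)=0.617374, N=[24·1·1·24]^{1/2}=24.000000
The bounds max(0,m−m')=0 and min(l+m,l−m')=0 give 1 term
  k=0: (−1)^4·24.0000/(24)·0.7867^0·0.6174^4 = +0.145276
d^2_{2,-2}(1.3308) = +0.145276
Phases: e^{-i·(2)·4.3112}=-0.694999-0.719011i, e^{-i·(-2)·4.5164}=-0.924155+0.382017i ⇒ D=+0.133212+0.057962i

Re=0.1332 Im=0.0580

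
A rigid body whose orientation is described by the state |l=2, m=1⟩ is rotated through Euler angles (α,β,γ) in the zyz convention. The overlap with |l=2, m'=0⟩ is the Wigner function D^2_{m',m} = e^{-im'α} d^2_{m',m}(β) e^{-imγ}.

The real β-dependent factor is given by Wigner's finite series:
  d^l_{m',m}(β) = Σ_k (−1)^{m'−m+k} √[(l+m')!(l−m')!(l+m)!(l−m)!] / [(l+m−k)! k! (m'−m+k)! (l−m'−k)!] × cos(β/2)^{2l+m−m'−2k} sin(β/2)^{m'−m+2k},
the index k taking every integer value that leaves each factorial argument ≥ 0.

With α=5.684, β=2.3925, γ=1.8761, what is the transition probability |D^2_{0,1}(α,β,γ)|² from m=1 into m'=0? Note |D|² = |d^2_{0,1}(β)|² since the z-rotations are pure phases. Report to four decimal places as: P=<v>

Split into d^2_{0,1}(β=2.3925) × two z-phases.
With c≡cos(β/2)=0.365850 and s≡sin(β/2)=0.930674, N=[2·2·6·1]^{1/2}=4.898979
k∈{1,2} keeps every argument non-negative
  k=1: (−1)^0·4.8990/(2)·0.3659^3·0.9307^1 = +0.111631
  k=2: (−1)^1·4.8990/(2)·0.3659^1·0.9307^3 = -0.722389
d^2_{0,1}(2.3925) = +0.111631 -0.722389 = -0.610759
|D^2_{0,1}|² = |d^2_{0,1}(β)|² = (-0.610759)² = 0.373026 (the z-rotation phases have unit modulus)

P=0.3730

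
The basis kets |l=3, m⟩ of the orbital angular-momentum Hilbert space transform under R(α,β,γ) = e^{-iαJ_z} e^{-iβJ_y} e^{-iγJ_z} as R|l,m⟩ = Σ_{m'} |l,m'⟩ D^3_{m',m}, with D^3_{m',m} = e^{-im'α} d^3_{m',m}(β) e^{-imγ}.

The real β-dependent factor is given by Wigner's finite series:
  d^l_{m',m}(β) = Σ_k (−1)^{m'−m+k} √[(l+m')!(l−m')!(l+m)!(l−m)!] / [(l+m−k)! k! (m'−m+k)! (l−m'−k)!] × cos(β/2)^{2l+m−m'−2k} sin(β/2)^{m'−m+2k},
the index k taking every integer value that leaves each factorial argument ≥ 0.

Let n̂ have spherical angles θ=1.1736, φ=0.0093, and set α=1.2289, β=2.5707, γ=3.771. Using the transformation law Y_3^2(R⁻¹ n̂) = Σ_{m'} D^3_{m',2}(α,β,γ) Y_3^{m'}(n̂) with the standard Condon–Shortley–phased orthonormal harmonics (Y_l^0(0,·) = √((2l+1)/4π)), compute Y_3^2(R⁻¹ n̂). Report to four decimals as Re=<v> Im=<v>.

Need the full column D^3_{m',2} for m'=−3..3 at α=1.2289, β=2.5707, γ=3.771.
cos(β/2)=0.281586, sin(β/2)=0.959536
d^3_{-3,2}: single k=5 term ⇒ +0.561039;  D = -0.424112+0.367279i
d^3_{-2,2}: k∈[4..5] ⇒ +0.336075 -0.780491 = -0.444416;  D = -0.161458-0.414049i
d^3_{-1,2}: k∈[3..4] ⇒ +0.124752 -0.724298 = -0.599546;  D = -0.599278+0.017933i
d^3_{0,2}: k∈[2..3] ⇒ +0.031705 -0.368152 = -0.336447;  D = -0.103271+0.320206i
d^3_{1,2}: k∈[1..2] ⇒ +0.005372 -0.124752 = -0.119380;  D = +0.094755+0.072615i
d^3_{2,2}: k∈[0..1] ⇒ +0.000498 -0.028942 = -0.028444;  D = +0.023870-0.015469i
d^3_{3,2}: single k=0 term ⇒ -0.004161;  D = -0.000961-0.004048i
Y_3^{m'}(θ=1.1736,φ=0.0093) and Σ D·Y over m':
  (-0.4241+0.3673i)·(+0.3270-0.0091i)  (-0.1615-0.4140i)·(+0.3361-0.0063i)  (-0.5993+0.0179i)·(-0.0750+0.0007i)  (-0.1033+0.3202i)·(-0.3251+0.0000i)  (+0.0948+0.0726i)·(+0.0750+0.0007i)  (+0.0239-0.0155i)·(+0.3361+0.0063i)  (-0.0010-0.0040i)·(-0.3270-0.0091i)
Y_3^2(R⁻¹ n̂) = -0.098227-0.118229i

Re=-0.0982 Im=-0.1182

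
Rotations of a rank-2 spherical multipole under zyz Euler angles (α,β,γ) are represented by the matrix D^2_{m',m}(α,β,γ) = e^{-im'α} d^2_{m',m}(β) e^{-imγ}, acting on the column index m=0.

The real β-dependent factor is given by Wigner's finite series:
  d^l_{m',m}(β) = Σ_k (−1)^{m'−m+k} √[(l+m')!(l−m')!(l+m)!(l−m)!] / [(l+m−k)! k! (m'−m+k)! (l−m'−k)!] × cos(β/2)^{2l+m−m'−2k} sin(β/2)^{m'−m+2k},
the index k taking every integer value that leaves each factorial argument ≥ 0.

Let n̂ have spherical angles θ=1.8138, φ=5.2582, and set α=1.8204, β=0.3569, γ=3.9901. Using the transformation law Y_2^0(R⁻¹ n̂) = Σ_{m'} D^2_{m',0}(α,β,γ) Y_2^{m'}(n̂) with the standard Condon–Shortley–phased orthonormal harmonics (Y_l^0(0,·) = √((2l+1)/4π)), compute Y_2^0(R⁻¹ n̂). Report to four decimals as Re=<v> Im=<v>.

Need the full column D^2_{m',0} for m'=−2..2 at α=1.8204, β=0.3569, γ=3.9901.
cos(β/2)=0.984120, sin(β/2)=0.177504
d^2_{-2,0}: single k=2 term ⇒ +0.074746;  D = -0.065624-0.035783i
d^2_{-1,0}: k∈[1..2] ⇒ +0.414409 -0.013482 = +0.400927;  D = -0.099037+0.388502i
d^2_{0,0}: k∈[0..2] ⇒ +0.937977 -0.122060 +0.000993 = +0.816910;  D = +0.816910+0.000000i
d^2_{1,0}: k∈[0..1] ⇒ -0.414409 +0.013482 = -0.400927;  D = +0.099037+0.388502i
d^2_{2,0}: single k=0 term ⇒ +0.074746;  D = -0.065624+0.035783i
Y_2^{m'}(θ=1.8138,φ=5.2582) and Σ D·Y over m':
  (-0.0656-0.0358i)·(-0.1678+0.3229i)  (-0.0990+0.3885i)·(-0.0937-0.1542i)  (+0.8169+0.0000i)·(-0.2606+0.0000i)  (+0.0990+0.3885i)·(+0.0937-0.1542i)  (-0.0656+0.0358i)·(-0.1678-0.3229i)
Y_2^0(R⁻¹ n̂) = -0.029387-0.000000i

Re=-0.0294 Im=0.0000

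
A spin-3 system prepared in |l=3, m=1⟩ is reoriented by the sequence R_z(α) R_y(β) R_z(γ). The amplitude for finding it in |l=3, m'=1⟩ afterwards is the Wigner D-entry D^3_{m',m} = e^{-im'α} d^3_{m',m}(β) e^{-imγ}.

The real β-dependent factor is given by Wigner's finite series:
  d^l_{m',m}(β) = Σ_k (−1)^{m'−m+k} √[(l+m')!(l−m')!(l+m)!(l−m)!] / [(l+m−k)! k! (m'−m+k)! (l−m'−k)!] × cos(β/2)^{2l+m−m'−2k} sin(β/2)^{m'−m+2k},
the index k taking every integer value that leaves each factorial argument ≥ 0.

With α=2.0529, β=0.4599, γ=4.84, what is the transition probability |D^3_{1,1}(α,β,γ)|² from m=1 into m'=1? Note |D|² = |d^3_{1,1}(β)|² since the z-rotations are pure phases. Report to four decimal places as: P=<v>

P=0.2439

First d^3_{1,1}(β=0.4599), then the phase factors e^{-i(1)α} and e^{-i(1)γ}:
With c≡cos(β/2)=0.973678 and s≡sin(β/2)=0.227929, N=[24·2·24·2]^{1/2}=48.000000
Admissible k: 0..2 (factorial args all ≥0)
  k=0: (−1)^0·48.0000/(48)·0.9737^6·0.2279^0 = +0.852102
  k=1: (−1)^1·48.0000/(6)·0.9737^4·0.2279^2 = -0.373551
  k=2: (−1)^2·48.0000/(8)·0.9737^2·0.2279^4 = +0.015352
d^3_{1,1}(0.4599) = +0.852102 -0.373551 +0.015352 = +0.493904
|D^3_{1,1}|² = |d^3_{1,1}(β)|² = (+0.493904)² = 0.243941 (the z-rotation phases have unit modulus)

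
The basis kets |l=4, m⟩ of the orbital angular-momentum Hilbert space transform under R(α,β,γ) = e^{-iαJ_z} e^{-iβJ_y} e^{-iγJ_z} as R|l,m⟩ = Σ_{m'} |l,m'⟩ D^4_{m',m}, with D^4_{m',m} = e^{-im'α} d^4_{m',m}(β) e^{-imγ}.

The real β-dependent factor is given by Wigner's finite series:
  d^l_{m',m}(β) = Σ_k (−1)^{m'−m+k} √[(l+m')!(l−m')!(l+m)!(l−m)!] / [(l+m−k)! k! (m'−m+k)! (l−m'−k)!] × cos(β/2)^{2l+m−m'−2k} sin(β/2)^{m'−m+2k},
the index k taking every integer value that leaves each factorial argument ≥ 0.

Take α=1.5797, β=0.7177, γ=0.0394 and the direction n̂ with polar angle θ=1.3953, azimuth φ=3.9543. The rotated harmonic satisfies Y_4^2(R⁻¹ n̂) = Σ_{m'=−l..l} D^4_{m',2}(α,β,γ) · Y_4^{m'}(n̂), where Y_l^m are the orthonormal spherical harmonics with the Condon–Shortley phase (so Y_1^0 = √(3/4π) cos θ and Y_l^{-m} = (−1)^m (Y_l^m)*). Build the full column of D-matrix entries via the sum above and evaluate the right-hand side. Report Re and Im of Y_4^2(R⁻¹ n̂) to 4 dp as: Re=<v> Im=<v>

Need the full column D^4_{m',2} for m'=−4..4 at α=1.5797, β=0.7177, γ=0.0394.
cos(β/2)=0.936301, sin(β/2)=0.351198
d^4_{-4,2}: single k=6 term ⇒ +0.008704;  D = +0.008696-0.000376i
d^4_{-3,2}: k∈[5..6] ⇒ +0.049226 -0.002309 = +0.046917;  D = -0.002443-0.046853i
d^4_{-2,2}: k∈[4..6] ⇒ +0.175372 -0.019739 +0.000231 = +0.155865;  D = -0.155575+0.009501i
d^4_{-1,2}: k∈[3..5] ⇒ +0.440807 -0.093028 +0.002618 = +0.350397;  D = +0.024472+0.349541i
d^4_{0,2}: k∈[2..4] ⇒ +0.788349 -0.295774 +0.015605 = +0.508180;  D = +0.506603-0.040003i
d^4_{1,2}: k∈[1..3] ⇒ +0.939934 -0.661210 +0.062018 = +0.340742;  D = -0.029846-0.339433i
d^4_{2,2}: k∈[0..2] ⇒ +0.590643 -0.997191 +0.175372 = -0.231176;  D = +0.230098-0.022299i
d^4_{3,2}: k∈[0..1] ⇒ -0.828944 +0.349880 = -0.479064;  D = -0.050453-0.476400i
d^4_{4,2}: single k=0 term ⇒ +0.439720;  D = +0.436845-0.050201i
Y_4^{m'}(θ=1.3953,φ=3.9543) and Σ D·Y over m':
  (+0.0087-0.0004i)·(-0.4135+0.0453i)  (-0.0024-0.0469i)·(+0.1591+0.1350i)  (-0.1556+0.0095i)·(+0.0139+0.2547i)  (+0.0245+0.3495i)·(+0.1558-0.1646i)  (+0.5066-0.0400i)·(+0.2241+0.0000i)  (-0.0298-0.3394i)·(-0.1558-0.1646i)  (+0.2301-0.0223i)·(+0.0139-0.2547i)  (-0.0505-0.4764i)·(-0.1591+0.1350i)  (+0.4368-0.0502i)·(-0.4135-0.0453i)
Y_4^2(R⁻¹ n̂) = +0.008339+0.063552i

Re=0.0083 Im=0.0636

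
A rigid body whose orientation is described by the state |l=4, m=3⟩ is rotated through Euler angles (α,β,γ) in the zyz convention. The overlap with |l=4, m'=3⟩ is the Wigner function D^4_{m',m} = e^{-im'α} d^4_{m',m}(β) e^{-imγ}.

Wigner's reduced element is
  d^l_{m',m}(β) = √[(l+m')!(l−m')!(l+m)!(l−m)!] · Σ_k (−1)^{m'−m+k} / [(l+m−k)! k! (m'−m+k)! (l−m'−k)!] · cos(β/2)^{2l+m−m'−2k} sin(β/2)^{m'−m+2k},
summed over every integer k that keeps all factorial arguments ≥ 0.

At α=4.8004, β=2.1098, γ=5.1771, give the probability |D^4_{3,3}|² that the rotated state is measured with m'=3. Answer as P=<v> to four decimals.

First d^4_{3,3}(β=2.1098), then the phase factors e^{-i(3)α} and e^{-i(3)γ}:
c=cos(2.1098/2)=0.493315, s=sin(2.1098/2)=0.869851; N=√[5040·1·5040·1]=5040.000000
Admissible k: 0..1 (factorial args all ≥0)
  k=0: (−1)^0·5040.0000/(5040)·0.4933^8·0.8699^0 = +0.003507
  k=1: (−1)^1·5040.0000/(720)·0.4933^6·0.8699^2 = -0.076336
d^4_{3,3}(2.1098) = +0.003507 -0.076336 = -0.072829
|D^4_{3,3}|² = |d^4_{3,3}(β)|² = (-0.072829)² = 0.005304 (the z-rotation phases have unit modulus)

P=0.0053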